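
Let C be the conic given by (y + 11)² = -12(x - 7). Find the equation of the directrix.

x = 10

Vertex (7, -11); 4p = -12 so p = -3. Opens left.
Directrix is the vertical line x = h − p = 7 − (-3) = 10.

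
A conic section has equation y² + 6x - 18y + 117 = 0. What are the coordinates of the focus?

Only y is squared. Complete the square in y: (y - 9)² = -6(x + 6).
Vertex (-6, 9); 4p = -6 so p = -3/2. Opens left.
Focus is p units from the vertex along the axis: (h + p, k).

(-15/2, 9)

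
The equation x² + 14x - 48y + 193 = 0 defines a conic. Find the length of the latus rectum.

48

Only x is squared. Complete the square in x: (x + 7)² = 48(y - 3).
Vertex (-7, 3); 4p = 48 so p = 12. Opens up.
Latus rectum length = |4p| = 48.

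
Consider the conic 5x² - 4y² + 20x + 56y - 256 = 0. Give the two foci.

(-8, 7) and (4, 7)

5(x² + 4x) -4(y² - 14y) = 256
Complete the square in x and y: 5(x + 2)² -4(y - 7)² = 256 + 20 - 196 = 80
Dividing both sides by 80: (x + 2)²/16 - (y - 7)²/20 = 1
Hyperbola, center (-2, 7), transverse axis horizontal; a² = 16, b² = 20.
c² = a² + b² = 16 + 20 = 36, so c = 6.
Foci lie on the horizontal axis through the center: (h ± c, k).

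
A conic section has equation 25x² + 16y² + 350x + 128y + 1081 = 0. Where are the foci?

(-7, -7) and (-7, -1)

Group: 25(x² + 14x) + 16(y² + 8y) = -1081
25(x + 7)² + 16(y + 4)² = -1081 + 1225 + 256 = 400
Divide through by 400 to get (x + 7)²/16 + (y + 4)²/25 = 1.
Ellipse, center (-7, -4), major axis vertical; a² = 25, b² = 16.
c² = a² - b² = 25 - 16 = 9, so c = 3.
Foci lie on the vertical axis through the center: (h, k ± c).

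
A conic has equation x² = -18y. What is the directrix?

Vertex (0, 0); 4p = -18 so p = -9/2. Opens down.
Directrix is the horizontal line y = k − p = 0 − (-9/2) = 9/2.

y = 9/2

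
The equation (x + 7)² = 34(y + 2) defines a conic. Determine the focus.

Vertex (-7, -2); 4p = 34 so p = 17/2. Opens up.
Focus is p units from the vertex along the axis: (h, k + p).

(-7, 13/2)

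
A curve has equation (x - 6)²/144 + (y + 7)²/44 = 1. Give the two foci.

Center (6, -7). The larger denominator 144 sits under the x-term, so the major axis is horizontal; a² = 144, b² = 44.
c² = a² - b² = 144 - 44 = 100, so c = 10.
Foci lie on the horizontal axis through the center: (h ± c, k).

(-4, -7) and (16, -7)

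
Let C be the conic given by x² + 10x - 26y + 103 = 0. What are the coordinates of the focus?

Only x is squared. Complete the square in x: (x + 5)² = 26(y - 3).
Vertex (-5, 3); 4p = 26 so p = 13/2. Opens up.
Focus is p units from the vertex along the axis: (h, k + p).

(-5, 19/2)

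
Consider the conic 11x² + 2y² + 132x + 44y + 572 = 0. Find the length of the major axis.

2√33

11(x² + 12x) + 2(y² + 22y) = -572
11(x + 6)² + 2(y + 11)² = -572 + 396 + 242 = 66
Divide by 66: (x + 6)²/6 + (y + 11)²/33 = 1
Ellipse, center (-6, -11), major axis vertical; a² = 33, b² = 6.
a² = 33 so a = √33; the major axis has length 2a = 2√33.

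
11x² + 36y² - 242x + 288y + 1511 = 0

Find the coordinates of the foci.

(6, -4) and (16, -4)

Collect terms: 11(x² - 22x) + 36(y² + 8y) = -1511
Complete the square in x and y: 11(x - 11)² + 36(y + 4)² = -1511 + 1331 + 576 = 396
Divide by 396: (x - 11)²/36 + (y + 4)²/11 = 1
Ellipse, center (11, -4), major axis horizontal; a² = 36, b² = 11.
c² = a² - b² = 36 - 11 = 25, so c = 5.
Foci lie on the horizontal axis through the center: (h ± c, k).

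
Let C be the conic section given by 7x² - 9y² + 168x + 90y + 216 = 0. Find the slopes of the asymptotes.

Rearranging, 7(x² + 24x) -9(y² - 10y) = -216.
7(x + 12)² -9(y - 5)² = -216 + 1008 - 225 = 567
Divide by 567: (x + 12)²/81 - (y - 5)²/63 = 1
Hyperbola, center (-12, 5), transverse axis horizontal; a² = 81, b² = 63.
For a horizontal hyperbola the asymptotes have slope ±b/a.
Here that is ±3√7/9 = ±√7/3.

√7/3 and -√7/3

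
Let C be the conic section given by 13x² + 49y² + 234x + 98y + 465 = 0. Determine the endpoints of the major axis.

(-16, -1) and (-2, -1)

Collect terms: 13(x² + 18x) + 49(y² + 2y) = -465
13(x + 9)² + 49(y + 1)² = -465 + 1053 + 49 = 637
Divide through by 637 to get (x + 9)²/49 + (y + 1)²/13 = 1.
Ellipse, center (-9, -1), major axis horizontal; a² = 49, b² = 13.
a = 7. Vertices at (h ± a, k).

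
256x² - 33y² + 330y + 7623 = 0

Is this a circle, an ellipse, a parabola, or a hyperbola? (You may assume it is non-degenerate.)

No xy term. Coefficients of x² and y² are A = 256, C = -33.
A and C have opposite signs ⇒ hyperbola.

hyperbola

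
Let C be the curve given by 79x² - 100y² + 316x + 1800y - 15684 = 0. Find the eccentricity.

e = √179/10

Group the x- and y-terms: 79(x² + 4x) -100(y² - 18y) = 15684
Complete the square in x and y: 79(x + 2)² -100(y - 9)² = 15684 + 316 - 8100 = 7900
Divide through by 7900 to get (x + 2)²/100 - (y - 9)²/79 = 1.
Hyperbola, center (-2, 9), transverse axis horizontal; a² = 100, b² = 79.
c² = a² + b² = 179, so c = √179.
e = c/a = √179/10.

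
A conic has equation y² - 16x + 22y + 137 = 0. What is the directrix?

x = -3

Only y is squared. Complete the square in y: (y + 11)² = 16(x - 1).
Vertex (1, -11); 4p = 16 so p = 4. Opens right.
Directrix is the vertical line x = h − p = 1 − (4) = -3.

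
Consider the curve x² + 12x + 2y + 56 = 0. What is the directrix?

y = -19/2

Only x is squared. Complete the square in x: (x + 6)² = -2(y + 10).
Vertex (-6, -10); 4p = -2 so p = -1/2. Opens down.
Directrix is the horizontal line y = k − p = -10 − (-1/2) = -19/2.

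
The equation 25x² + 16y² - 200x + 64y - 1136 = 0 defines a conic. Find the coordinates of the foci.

Group the x- and y-terms: 25(x² - 8x) + 16(y² + 4y) = 1136
Completing the square gives 25(x - 4)² + 16(y + 2)² = 1136 + 400 + 64 = 1600.
Divide through by 1600 to get (x - 4)²/64 + (y + 2)²/100 = 1.
Ellipse, center (4, -2), major axis vertical; a² = 100, b² = 64.
c² = a² - b² = 100 - 64 = 36, so c = 6.
Foci lie on the vertical axis through the center: (h, k ± c).

(4, -8) and (4, 4)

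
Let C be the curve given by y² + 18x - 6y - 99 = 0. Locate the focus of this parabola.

(3/2, 3)

Only y is squared. Complete the square in y: (y - 3)² = -18(x - 6).
Vertex (6, 3); 4p = -18 so p = -9/2. Opens left.
Focus is p units from the vertex along the axis: (h + p, k).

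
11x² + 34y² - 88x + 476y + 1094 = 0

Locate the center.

(4, -7)

Group the x- and y-terms: 11(x² - 8x) + 34(y² + 14y) = -1094
Completing the square gives 11(x - 4)² + 34(y + 7)² = -1094 + 176 + 1666 = 748.
Dividing both sides by 748: (x - 4)²/68 + (y + 7)²/22 = 1
Ellipse with center (4, -7).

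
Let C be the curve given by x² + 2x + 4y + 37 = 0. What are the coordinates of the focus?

Only x is squared. Complete the square in x: (x + 1)² = -4(y + 9).
Vertex (-1, -9); 4p = -4 so p = -1. Opens down.
Focus is p units from the vertex along the axis: (h, k + p).

(-1, -10)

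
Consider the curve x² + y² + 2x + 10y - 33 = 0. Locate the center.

(-1, -5)

Collect terms: (x² + 2x) + (y² + 10y) = 33
Complete the square: (x + 1)² + (y + 5)² = 33 + 1 + 25 = 59
So (x + 1)² + (y + 5)² = 59.
Circle centered at (-1, -5) with r² = 59.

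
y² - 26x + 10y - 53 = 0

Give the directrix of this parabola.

Only y is squared. Complete the square in y: (y + 5)² = 26(x + 3).
Vertex (-3, -5); 4p = 26 so p = 13/2. Opens right.
Directrix is the vertical line x = h − p = -3 − (13/2) = -19/2.

x = -19/2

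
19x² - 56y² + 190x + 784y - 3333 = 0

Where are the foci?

(-5 - 5√3, 7) and (-5 + 5√3, 7)

Rearranging, 19(x² + 10x) -56(y² - 14y) = 3333.
Complete the square in x and y: 19(x + 5)² -56(y - 7)² = 3333 + 475 - 2744 = 1064
Dividing both sides by 1064: (x + 5)²/56 - (y - 7)²/19 = 1
Hyperbola, center (-5, 7), transverse axis horizontal; a² = 56, b² = 19.
c² = a² + b² = 56 + 19 = 75, so c = 5√3.
Foci lie on the horizontal axis through the center: (h ± c, k).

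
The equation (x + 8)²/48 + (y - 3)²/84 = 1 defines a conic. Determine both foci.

(-8, -3) and (-8, 9)

Center (-8, 3). The larger denominator 84 sits under the y-term, so the major axis is vertical; a² = 84, b² = 48.
c² = a² - b² = 84 - 48 = 36, so c = 6.
Foci lie on the vertical axis through the center: (h, k ± c).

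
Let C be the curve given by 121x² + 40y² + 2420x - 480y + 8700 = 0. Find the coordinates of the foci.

(-10, -3) and (-10, 15)

Group: 121(x² + 20x) + 40(y² - 12y) = -8700
Complete the square in x and y: 121(x + 10)² + 40(y - 6)² = -8700 + 12100 + 1440 = 4840
Dividing both sides by 4840: (x + 10)²/40 + (y - 6)²/121 = 1
Ellipse, center (-10, 6), major axis vertical; a² = 121, b² = 40.
c² = a² - b² = 121 - 40 = 81, so c = 9.
Foci lie on the vertical axis through the center: (h, k ± c).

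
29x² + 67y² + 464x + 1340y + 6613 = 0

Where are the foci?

(-8 - √38, -10) and (-8 + √38, -10)

Collect terms: 29(x² + 16x) + 67(y² + 20y) = -6613
Complete the square in x and y: 29(x + 8)² + 67(y + 10)² = -6613 + 1856 + 6700 = 1943
Dividing both sides by 1943: (x + 8)²/67 + (y + 10)²/29 = 1
Ellipse, center (-8, -10), major axis horizontal; a² = 67, b² = 29.
c² = a² - b² = 67 - 29 = 38, so c = √38.
Foci lie on the horizontal axis through the center: (h ± c, k).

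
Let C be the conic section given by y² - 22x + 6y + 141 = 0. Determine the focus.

Only y is squared. Complete the square in y: (y + 3)² = 22(x - 6).
Vertex (6, -3); 4p = 22 so p = 11/2. Opens right.
Focus is p units from the vertex along the axis: (h + p, k).

(23/2, -3)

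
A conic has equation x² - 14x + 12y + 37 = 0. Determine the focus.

Only x is squared. Complete the square in x: (x - 7)² = -12(y - 1).
Vertex (7, 1); 4p = -12 so p = -3. Opens down.
Focus is p units from the vertex along the axis: (h, k + p).

(7, -2)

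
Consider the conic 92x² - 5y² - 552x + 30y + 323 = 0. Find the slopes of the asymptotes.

92(x² - 6x) -5(y² - 6y) = -323
Completing the square gives 92(x - 3)² -5(y - 3)² = -323 + 828 - 45 = 460.
Divide through by 460 to get (x - 3)²/5 - (y - 3)²/92 = 1.
Hyperbola, center (3, 3), transverse axis horizontal; a² = 5, b² = 92.
For a horizontal hyperbola the asymptotes have slope ±b/a.
Here that is ±2√23/√5 = ±2√115/5.

2√115/5 and -2√115/5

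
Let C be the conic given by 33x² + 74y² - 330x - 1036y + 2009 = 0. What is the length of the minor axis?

33(x² - 10x) + 74(y² - 14y) = -2009
Complete the square in x and y: 33(x - 5)² + 74(y - 7)² = -2009 + 825 + 3626 = 2442
Divide by 2442: (x - 5)²/74 + (y - 7)²/33 = 1
Ellipse, center (5, 7), major axis horizontal; a² = 74, b² = 33.
b² = 33 so b = √33; the minor axis has length 2b = 2√33.

2√33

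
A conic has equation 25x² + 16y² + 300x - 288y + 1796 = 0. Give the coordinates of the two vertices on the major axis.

25(x² + 12x) + 16(y² - 18y) = -1796
25(x + 6)² + 16(y - 9)² = -1796 + 900 + 1296 = 400
Dividing both sides by 400: (x + 6)²/16 + (y - 9)²/25 = 1
Ellipse, center (-6, 9), major axis vertical; a² = 25, b² = 16.
a = 5. Vertices at (h, k ± a).

(-6, 4) and (-6, 14)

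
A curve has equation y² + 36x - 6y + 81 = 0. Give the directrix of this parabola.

Only y is squared. Complete the square in y: (y - 3)² = -36(x + 2).
Vertex (-2, 3); 4p = -36 so p = -9. Opens left.
Directrix is the vertical line x = h − p = -2 − (-9) = 7.

x = 7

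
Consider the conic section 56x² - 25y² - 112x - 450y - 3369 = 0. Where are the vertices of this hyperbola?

Collect terms: 56(x² - 2x) -25(y² + 18y) = 3369
Complete the square: 56(x - 1)² -25(y + 9)² = 3369 + 56 - 2025 = 1400
Divide by 1400: (x - 1)²/25 - (y + 9)²/56 = 1
Hyperbola, center (1, -9), transverse axis horizontal; a² = 25, b² = 56.
a = 5. Vertices at (h ± a, k).

(-4, -9) and (6, -9)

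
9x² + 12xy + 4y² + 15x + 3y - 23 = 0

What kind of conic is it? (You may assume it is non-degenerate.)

parabola

A = 9, B = 12, C = 4.
Discriminant B² − 4AC = 12² − 4·9·4 = 0.
B² − 4AC = 0 ⇒ parabola.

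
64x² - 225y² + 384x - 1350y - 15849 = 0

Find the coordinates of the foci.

64(x² + 6x) -225(y² + 6y) = 15849
64(x + 3)² -225(y + 3)² = 15849 + 576 - 2025 = 14400
Divide through by 14400 to get (x + 3)²/225 - (y + 3)²/64 = 1.
Hyperbola, center (-3, -3), transverse axis horizontal; a² = 225, b² = 64.
c² = a² + b² = 225 + 64 = 289, so c = 17.
Foci lie on the horizontal axis through the center: (h ± c, k).

(-20, -3) and (14, -3)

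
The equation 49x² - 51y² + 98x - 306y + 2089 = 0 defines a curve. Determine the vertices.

49(x² + 2x) -51(y² + 6y) = -2089
Complete the square in x and y: 49(x + 1)² -51(y + 3)² = -2089 + 49 - 459 = -2499
Divide through by -2499 to get (y + 3)²/49 - (x + 1)²/51 = 1.
Hyperbola, center (-1, -3), transverse axis vertical; a² = 49, b² = 51.
a = 7. Vertices at (h, k ± a).

(-1, -10) and (-1, 4)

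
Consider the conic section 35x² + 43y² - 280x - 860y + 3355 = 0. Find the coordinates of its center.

(4, 10)

Rearranging, 35(x² - 8x) + 43(y² - 20y) = -3355.
35(x - 4)² + 43(y - 10)² = -3355 + 560 + 4300 = 1505
Dividing both sides by 1505: (x - 4)²/43 + (y - 10)²/35 = 1
Ellipse with center (4, 10).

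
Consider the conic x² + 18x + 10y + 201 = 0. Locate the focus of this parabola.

(-9, -29/2)

Only x is squared. Complete the square in x: (x + 9)² = -10(y + 12).
Vertex (-9, -12); 4p = -10 so p = -5/2. Opens down.
Focus is p units from the vertex along the axis: (h, k + p).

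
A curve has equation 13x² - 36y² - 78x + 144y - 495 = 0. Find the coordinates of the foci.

Group: 13(x² - 6x) -36(y² - 4y) = 495
Complete the square: 13(x - 3)² -36(y - 2)² = 495 + 117 - 144 = 468
Divide by 468: (x - 3)²/36 - (y - 2)²/13 = 1
Hyperbola, center (3, 2), transverse axis horizontal; a² = 36, b² = 13.
c² = a² + b² = 36 + 13 = 49, so c = 7.
Foci lie on the horizontal axis through the center: (h ± c, k).

(-4, 2) and (10, 2)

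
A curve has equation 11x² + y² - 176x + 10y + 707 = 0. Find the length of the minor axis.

2√2

Group: 11(x² - 16x) + (y² + 10y) = -707
Complete the square in x and y: 11(x - 8)² + (y + 5)² = -707 + 704 + 25 = 22
Divide through by 22 to get (x - 8)²/2 + (y + 5)²/22 = 1.
Ellipse, center (8, -5), major axis vertical; a² = 22, b² = 2.
b² = 2 so b = √2; the minor axis has length 2b = 2√2.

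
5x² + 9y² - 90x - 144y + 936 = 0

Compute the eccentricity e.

e = 2/3

Collect terms: 5(x² - 18x) + 9(y² - 16y) = -936
5(x - 9)² + 9(y - 8)² = -936 + 405 + 576 = 45
Dividing both sides by 45: (x - 9)²/9 + (y - 8)²/5 = 1
Ellipse, center (9, 8), major axis horizontal; a² = 9, b² = 5.
c² = a² - b² = 4, so c = 2.
e = c/a = 2/3.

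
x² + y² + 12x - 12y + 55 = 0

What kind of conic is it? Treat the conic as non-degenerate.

circle

No xy term. Coefficients of x² and y² are A = 1, C = 1.
A = C (same sign) ⇒ circle.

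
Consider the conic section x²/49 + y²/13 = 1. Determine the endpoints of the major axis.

(-7, 0) and (7, 0)

Center (0, 0). The larger denominator 49 sits under the x-term, so the major axis is horizontal; a² = 49, b² = 13.
a = 7. Vertices at (h ± a, k).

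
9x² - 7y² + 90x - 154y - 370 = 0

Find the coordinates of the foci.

(-5, -19) and (-5, -3)

Group the x- and y-terms: 9(x² + 10x) -7(y² + 22y) = 370
Complete the square in x and y: 9(x + 5)² -7(y + 11)² = 370 + 225 - 847 = -252
Divide through by -252 to get (y + 11)²/36 - (x + 5)²/28 = 1.
Hyperbola, center (-5, -11), transverse axis vertical; a² = 36, b² = 28.
c² = a² + b² = 36 + 28 = 64, so c = 8.
Foci lie on the vertical axis through the center: (h, k ± c).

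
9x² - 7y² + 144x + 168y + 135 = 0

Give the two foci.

Rearranging, 9(x² + 16x) -7(y² - 24y) = -135.
Complete the square in x and y: 9(x + 8)² -7(y - 12)² = -135 + 576 - 1008 = -567
Divide by -567: (y - 12)²/81 - (x + 8)²/63 = 1
Hyperbola, center (-8, 12), transverse axis vertical; a² = 81, b² = 63.
c² = a² + b² = 81 + 63 = 144, so c = 12.
Foci lie on the vertical axis through the center: (h, k ± c).

(-8, 0) and (-8, 24)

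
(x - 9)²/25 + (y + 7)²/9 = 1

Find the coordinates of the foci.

(5, -7) and (13, -7)

Center (9, -7). The larger denominator 25 sits under the x-term, so the major axis is horizontal; a² = 25, b² = 9.
c² = a² - b² = 25 - 9 = 16, so c = 4.
Foci lie on the horizontal axis through the center: (h ± c, k).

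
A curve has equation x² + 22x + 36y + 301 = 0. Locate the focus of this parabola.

(-11, -14)

Only x is squared. Complete the square in x: (x + 11)² = -36(y + 5).
Vertex (-11, -5); 4p = -36 so p = -9. Opens down.
Focus is p units from the vertex along the axis: (h, k + p).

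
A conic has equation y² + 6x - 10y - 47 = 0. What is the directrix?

Only y is squared. Complete the square in y: (y - 5)² = -6(x - 12).
Vertex (12, 5); 4p = -6 so p = -3/2. Opens left.
Directrix is the vertical line x = h − p = 12 − (-3/2) = 27/2.

x = 27/2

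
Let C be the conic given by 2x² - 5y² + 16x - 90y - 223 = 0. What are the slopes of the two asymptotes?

√10/5 and -√10/5

Group the x- and y-terms: 2(x² + 8x) -5(y² + 18y) = 223
Complete the square in x and y: 2(x + 4)² -5(y + 9)² = 223 + 32 - 405 = -150
Dividing both sides by -150: (y + 9)²/30 - (x + 4)²/75 = 1
Hyperbola, center (-4, -9), transverse axis vertical; a² = 30, b² = 75.
For a vertical hyperbola the asymptotes have slope ±a/b.
Here that is ±√30/5√3 = ±√10/5.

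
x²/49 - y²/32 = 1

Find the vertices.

Center (0, 0). The positive term is the x-term, so the transverse axis is horizontal; a² = 49, b² = 32.
a = 7. Vertices at (h ± a, k).

(-7, 0) and (7, 0)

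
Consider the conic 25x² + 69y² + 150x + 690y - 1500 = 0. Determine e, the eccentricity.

e = 2√759/69

Collect terms: 25(x² + 6x) + 69(y² + 10y) = 1500
Complete the square: 25(x + 3)² + 69(y + 5)² = 1500 + 225 + 1725 = 3450
Dividing both sides by 3450: (x + 3)²/138 + (y + 5)²/50 = 1
Ellipse, center (-3, -5), major axis horizontal; a² = 138, b² = 50.
c² = a² - b² = 88, so c = 2√22.
e = c/a = 2√22/√138 = 2√759/69.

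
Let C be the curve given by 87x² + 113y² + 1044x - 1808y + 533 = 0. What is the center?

Group: 87(x² + 12x) + 113(y² - 16y) = -533
Complete the square: 87(x + 6)² + 113(y - 8)² = -533 + 3132 + 7232 = 9831
Divide by 9831: (x + 6)²/113 + (y - 8)²/87 = 1
Ellipse with center (-6, 8).

(-6, 8)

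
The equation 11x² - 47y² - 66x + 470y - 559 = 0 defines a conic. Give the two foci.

(3, 5 - √58) and (3, 5 + √58)

Group the x- and y-terms: 11(x² - 6x) -47(y² - 10y) = 559
Completing the square gives 11(x - 3)² -47(y - 5)² = 559 + 99 - 1175 = -517.
Dividing both sides by -517: (y - 5)²/11 - (x - 3)²/47 = 1
Hyperbola, center (3, 5), transverse axis vertical; a² = 11, b² = 47.
c² = a² + b² = 11 + 47 = 58, so c = √58.
Foci lie on the vertical axis through the center: (h, k ± c).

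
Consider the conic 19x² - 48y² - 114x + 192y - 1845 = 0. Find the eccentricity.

Group the x- and y-terms: 19(x² - 6x) -48(y² - 4y) = 1845
Complete the square: 19(x - 3)² -48(y - 2)² = 1845 + 171 - 192 = 1824
Divide through by 1824 to get (x - 3)²/96 - (y - 2)²/38 = 1.
Hyperbola, center (3, 2), transverse axis horizontal; a² = 96, b² = 38.
c² = a² + b² = 134, so c = √134.
e = c/a = √134/4√6 = √201/12.

e = √201/12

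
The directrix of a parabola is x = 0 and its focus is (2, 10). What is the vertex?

(1, 10)

The vertex is the midpoint between the focus and the directrix along the axis of symmetry.
Axis is horizontal (directrix is vertical). Vertex x-coordinate = (2 + 0)/2 = 1; y-coordinate = 10.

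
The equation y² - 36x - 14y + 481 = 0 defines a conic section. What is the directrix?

x = 3

Only y is squared. Complete the square in y: (y - 7)² = 36(x - 12).
Vertex (12, 7); 4p = 36 so p = 9. Opens right.
Directrix is the vertical line x = h − p = 12 − (9) = 3.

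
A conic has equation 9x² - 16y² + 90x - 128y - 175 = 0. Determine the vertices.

Group: 9(x² + 10x) -16(y² + 8y) = 175
Complete the square: 9(x + 5)² -16(y + 4)² = 175 + 225 - 256 = 144
Dividing both sides by 144: (x + 5)²/16 - (y + 4)²/9 = 1
Hyperbola, center (-5, -4), transverse axis horizontal; a² = 16, b² = 9.
a = 4. Vertices at (h ± a, k).

(-9, -4) and (-1, -4)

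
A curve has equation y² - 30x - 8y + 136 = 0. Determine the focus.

(23/2, 4)

Only y is squared. Complete the square in y: (y - 4)² = 30(x - 4).
Vertex (4, 4); 4p = 30 so p = 15/2. Opens right.
Focus is p units from the vertex along the axis: (h + p, k).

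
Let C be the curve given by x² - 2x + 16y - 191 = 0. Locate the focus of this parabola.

(1, 8)

Only x is squared. Complete the square in x: (x - 1)² = -16(y - 12).
Vertex (1, 12); 4p = -16 so p = -4. Opens down.
Focus is p units from the vertex along the axis: (h, k + p).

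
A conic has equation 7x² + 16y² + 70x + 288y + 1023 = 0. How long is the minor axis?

4√7

Group the x- and y-terms: 7(x² + 10x) + 16(y² + 18y) = -1023
7(x + 5)² + 16(y + 9)² = -1023 + 175 + 1296 = 448
Dividing both sides by 448: (x + 5)²/64 + (y + 9)²/28 = 1
Ellipse, center (-5, -9), major axis horizontal; a² = 64, b² = 28.
b² = 28 so b = 2√7; the minor axis has length 2b = 4√7.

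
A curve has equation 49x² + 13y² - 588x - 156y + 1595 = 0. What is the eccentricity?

e = 6/7

Collect terms: 49(x² - 12x) + 13(y² - 12y) = -1595
Complete the square in x and y: 49(x - 6)² + 13(y - 6)² = -1595 + 1764 + 468 = 637
Dividing both sides by 637: (x - 6)²/13 + (y - 6)²/49 = 1
Ellipse, center (6, 6), major axis vertical; a² = 49, b² = 13.
c² = a² - b² = 36, so c = 6.
e = c/a = 6/7.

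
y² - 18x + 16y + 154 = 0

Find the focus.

(19/2, -8)

Only y is squared. Complete the square in y: (y + 8)² = 18(x - 5).
Vertex (5, -8); 4p = 18 so p = 9/2. Opens right.
Focus is p units from the vertex along the axis: (h + p, k).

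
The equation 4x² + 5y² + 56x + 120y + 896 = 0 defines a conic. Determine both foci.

Group: 4(x² + 14x) + 5(y² + 24y) = -896
Completing the square gives 4(x + 7)² + 5(y + 12)² = -896 + 196 + 720 = 20.
Divide by 20: (x + 7)²/5 + (y + 12)²/4 = 1
Ellipse, center (-7, -12), major axis horizontal; a² = 5, b² = 4.
c² = a² - b² = 5 - 4 = 1, so c = 1.
Foci lie on the horizontal axis through the center: (h ± c, k).

(-8, -12) and (-6, -12)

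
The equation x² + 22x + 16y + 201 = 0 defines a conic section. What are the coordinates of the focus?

Only x is squared. Complete the square in x: (x + 11)² = -16(y + 5).
Vertex (-11, -5); 4p = -16 so p = -4. Opens down.
Focus is p units from the vertex along the axis: (h, k + p).

(-11, -9)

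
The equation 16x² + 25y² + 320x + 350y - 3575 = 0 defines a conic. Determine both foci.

(-22, -7) and (2, -7)

Collect terms: 16(x² + 20x) + 25(y² + 14y) = 3575
Complete the square in x and y: 16(x + 10)² + 25(y + 7)² = 3575 + 1600 + 1225 = 6400
Divide through by 6400 to get (x + 10)²/400 + (y + 7)²/256 = 1.
Ellipse, center (-10, -7), major axis horizontal; a² = 400, b² = 256.
c² = a² - b² = 400 - 256 = 144, so c = 12.
Foci lie on the horizontal axis through the center: (h ± c, k).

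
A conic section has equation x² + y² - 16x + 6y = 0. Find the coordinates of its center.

Rearranging, (x² - 16x) + (y² + 6y) = 0.
Complete the square in x and y: (x - 8)² + (y + 3)² = 0 + 64 + 9 = 73
So (x - 8)² + (y + 3)² = 73.
Circle centered at (8, -3) with r² = 73.

(8, -3)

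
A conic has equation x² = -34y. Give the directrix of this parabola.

y = 17/2

Vertex (0, 0); 4p = -34 so p = -17/2. Opens down.
Directrix is the horizontal line y = k − p = 0 − (-17/2) = 17/2.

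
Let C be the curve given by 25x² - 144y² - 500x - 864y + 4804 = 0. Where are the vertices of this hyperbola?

(10, -8) and (10, 2)

25(x² - 20x) -144(y² + 6y) = -4804
Complete the square in x and y: 25(x - 10)² -144(y + 3)² = -4804 + 2500 - 1296 = -3600
Divide by -3600: (y + 3)²/25 - (x - 10)²/144 = 1
Hyperbola, center (10, -3), transverse axis vertical; a² = 25, b² = 144.
a = 5. Vertices at (h, k ± a).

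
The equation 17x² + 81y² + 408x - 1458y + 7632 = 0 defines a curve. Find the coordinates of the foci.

(-20, 9) and (-4, 9)

Group the x- and y-terms: 17(x² + 24x) + 81(y² - 18y) = -7632
Complete the square: 17(x + 12)² + 81(y - 9)² = -7632 + 2448 + 6561 = 1377
Divide by 1377: (x + 12)²/81 + (y - 9)²/17 = 1
Ellipse, center (-12, 9), major axis horizontal; a² = 81, b² = 17.
c² = a² - b² = 81 - 17 = 64, so c = 8.
Foci lie on the horizontal axis through the center: (h ± c, k).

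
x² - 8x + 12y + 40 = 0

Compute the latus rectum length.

12

Only x is squared. Complete the square in x: (x - 4)² = -12(y + 2).
Vertex (4, -2); 4p = -12 so p = -3. Opens down.
Latus rectum length = |4p| = 12.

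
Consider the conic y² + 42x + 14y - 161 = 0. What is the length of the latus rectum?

Only y is squared. Complete the square in y: (y + 7)² = -42(x - 5).
Vertex (5, -7); 4p = -42 so p = -21/2. Opens left.
Latus rectum length = |4p| = 42.

42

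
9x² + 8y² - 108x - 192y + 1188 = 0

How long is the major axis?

Rearranging, 9(x² - 12x) + 8(y² - 24y) = -1188.
Complete the square in x and y: 9(x - 6)² + 8(y - 12)² = -1188 + 324 + 1152 = 288
Dividing both sides by 288: (x - 6)²/32 + (y - 12)²/36 = 1
Ellipse, center (6, 12), major axis vertical; a² = 36, b² = 32.
a² = 36 so a = 6; the major axis has length 2a = 12.

12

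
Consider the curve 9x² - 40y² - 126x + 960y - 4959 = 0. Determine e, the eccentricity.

Group: 9(x² - 14x) -40(y² - 24y) = 4959
9(x - 7)² -40(y - 12)² = 4959 + 441 - 5760 = -360
Dividing both sides by -360: (y - 12)²/9 - (x - 7)²/40 = 1
Hyperbola, center (7, 12), transverse axis vertical; a² = 9, b² = 40.
c² = a² + b² = 49, so c = 7.
e = c/a = 7/3.

e = 7/3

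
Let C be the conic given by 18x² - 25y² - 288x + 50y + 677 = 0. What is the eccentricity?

18(x² - 16x) -25(y² - 2y) = -677
18(x - 8)² -25(y - 1)² = -677 + 1152 - 25 = 450
Divide through by 450 to get (x - 8)²/25 - (y - 1)²/18 = 1.
Hyperbola, center (8, 1), transverse axis horizontal; a² = 25, b² = 18.
c² = a² + b² = 43, so c = √43.
e = c/a = √43/5.

e = √43/5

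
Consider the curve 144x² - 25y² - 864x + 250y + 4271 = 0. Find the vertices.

144(x² - 6x) -25(y² - 10y) = -4271
Complete the square in x and y: 144(x - 3)² -25(y - 5)² = -4271 + 1296 - 625 = -3600
Divide by -3600: (y - 5)²/144 - (x - 3)²/25 = 1
Hyperbola, center (3, 5), transverse axis vertical; a² = 144, b² = 25.
a = 12. Vertices at (h, k ± a).

(3, -7) and (3, 17)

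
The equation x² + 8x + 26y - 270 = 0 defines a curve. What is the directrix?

Only x is squared. Complete the square in x: (x + 4)² = -26(y - 11).
Vertex (-4, 11); 4p = -26 so p = -13/2. Opens down.
Directrix is the horizontal line y = k − p = 11 − (-13/2) = 35/2.

y = 35/2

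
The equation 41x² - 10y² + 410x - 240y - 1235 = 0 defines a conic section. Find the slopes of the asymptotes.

√410/10 and -√410/10

Rearranging, 41(x² + 10x) -10(y² + 24y) = 1235.
Complete the square in x and y: 41(x + 5)² -10(y + 12)² = 1235 + 1025 - 1440 = 820
Dividing both sides by 820: (x + 5)²/20 - (y + 12)²/82 = 1
Hyperbola, center (-5, -12), transverse axis horizontal; a² = 20, b² = 82.
For a horizontal hyperbola the asymptotes have slope ±b/a.
Here that is ±√82/2√5 = ±√410/10.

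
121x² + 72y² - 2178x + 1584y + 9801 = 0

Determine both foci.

121(x² - 18x) + 72(y² + 22y) = -9801
Complete the square in x and y: 121(x - 9)² + 72(y + 11)² = -9801 + 9801 + 8712 = 8712
Dividing both sides by 8712: (x - 9)²/72 + (y + 11)²/121 = 1
Ellipse, center (9, -11), major axis vertical; a² = 121, b² = 72.
c² = a² - b² = 121 - 72 = 49, so c = 7.
Foci lie on the vertical axis through the center: (h, k ± c).

(9, -18) and (9, -4)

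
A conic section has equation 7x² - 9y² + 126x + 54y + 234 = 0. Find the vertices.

(-15, 3) and (-3, 3)

7(x² + 18x) -9(y² - 6y) = -234
Complete the square in x and y: 7(x + 9)² -9(y - 3)² = -234 + 567 - 81 = 252
Divide through by 252 to get (x + 9)²/36 - (y - 3)²/28 = 1.
Hyperbola, center (-9, 3), transverse axis horizontal; a² = 36, b² = 28.
a = 6. Vertices at (h ± a, k).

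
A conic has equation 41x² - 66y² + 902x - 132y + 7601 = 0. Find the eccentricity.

e = √4387/41

Group: 41(x² + 22x) -66(y² + 2y) = -7601
41(x + 11)² -66(y + 1)² = -7601 + 4961 - 66 = -2706
Divide through by -2706 to get (y + 1)²/41 - (x + 11)²/66 = 1.
Hyperbola, center (-11, -1), transverse axis vertical; a² = 41, b² = 66.
c² = a² + b² = 107, so c = √107.
e = c/a = √107/√41 = √4387/41.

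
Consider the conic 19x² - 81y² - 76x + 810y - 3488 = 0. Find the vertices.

(-7, 5) and (11, 5)

Group: 19(x² - 4x) -81(y² - 10y) = 3488
Complete the square: 19(x - 2)² -81(y - 5)² = 3488 + 76 - 2025 = 1539
Divide through by 1539 to get (x - 2)²/81 - (y - 5)²/19 = 1.
Hyperbola, center (2, 5), transverse axis horizontal; a² = 81, b² = 19.
a = 9. Vertices at (h ± a, k).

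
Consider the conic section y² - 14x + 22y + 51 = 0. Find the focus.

Only y is squared. Complete the square in y: (y + 11)² = 14(x + 5).
Vertex (-5, -11); 4p = 14 so p = 7/2. Opens right.
Focus is p units from the vertex along the axis: (h + p, k).

(-3/2, -11)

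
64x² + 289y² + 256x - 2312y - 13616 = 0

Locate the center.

(-2, 4)

Rearranging, 64(x² + 4x) + 289(y² - 8y) = 13616.
64(x + 2)² + 289(y - 4)² = 13616 + 256 + 4624 = 18496
Dividing both sides by 18496: (x + 2)²/289 + (y - 4)²/64 = 1
Ellipse with center (-2, 4).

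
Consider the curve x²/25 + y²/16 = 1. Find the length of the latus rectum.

Center (0, 0). The larger denominator 25 sits under the x-term, so the major axis is horizontal; a² = 25, b² = 16.
Latus rectum length = 2b²/a = 2·16/5 = 32/5.

32/5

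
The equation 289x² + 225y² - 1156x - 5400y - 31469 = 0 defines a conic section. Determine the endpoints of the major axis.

(2, -5) and (2, 29)

Group: 289(x² - 4x) + 225(y² - 24y) = 31469
289(x - 2)² + 225(y - 12)² = 31469 + 1156 + 32400 = 65025
Divide through by 65025 to get (x - 2)²/225 + (y - 12)²/289 = 1.
Ellipse, center (2, 12), major axis vertical; a² = 289, b² = 225.
a = 17. Vertices at (h, k ± a).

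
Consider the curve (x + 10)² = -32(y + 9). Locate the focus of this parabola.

(-10, -17)

Vertex (-10, -9); 4p = -32 so p = -8. Opens down.
Focus is p units from the vertex along the axis: (h, k + p).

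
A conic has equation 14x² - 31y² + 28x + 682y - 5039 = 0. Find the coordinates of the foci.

(-1 - 3√15, 11) and (-1 + 3√15, 11)

Rearranging, 14(x² + 2x) -31(y² - 22y) = 5039.
Completing the square gives 14(x + 1)² -31(y - 11)² = 5039 + 14 - 3751 = 1302.
Divide through by 1302 to get (x + 1)²/93 - (y - 11)²/42 = 1.
Hyperbola, center (-1, 11), transverse axis horizontal; a² = 93, b² = 42.
c² = a² + b² = 93 + 42 = 135, so c = 3√15.
Foci lie on the horizontal axis through the center: (h ± c, k).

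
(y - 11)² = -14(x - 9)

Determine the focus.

Vertex (9, 11); 4p = -14 so p = -7/2. Opens left.
Focus is p units from the vertex along the axis: (h + p, k).

(11/2, 11)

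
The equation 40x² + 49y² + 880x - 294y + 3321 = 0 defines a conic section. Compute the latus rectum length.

80/7

Group the x- and y-terms: 40(x² + 22x) + 49(y² - 6y) = -3321
Completing the square gives 40(x + 11)² + 49(y - 3)² = -3321 + 4840 + 441 = 1960.
Dividing both sides by 1960: (x + 11)²/49 + (y - 3)²/40 = 1
Ellipse, center (-11, 3), major axis horizontal; a² = 49, b² = 40.
Latus rectum length = 2b²/a = 2·40/7 = 80/7.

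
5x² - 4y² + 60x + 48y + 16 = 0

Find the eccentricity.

e = 3/2

Collect terms: 5(x² + 12x) -4(y² - 12y) = -16
Complete the square: 5(x + 6)² -4(y - 6)² = -16 + 180 - 144 = 20
Divide by 20: (x + 6)²/4 - (y - 6)²/5 = 1
Hyperbola, center (-6, 6), transverse axis horizontal; a² = 4, b² = 5.
c² = a² + b² = 9, so c = 3.
e = c/a = 3/2.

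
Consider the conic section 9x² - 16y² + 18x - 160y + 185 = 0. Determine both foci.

(-1, -15) and (-1, 5)

Group the x- and y-terms: 9(x² + 2x) -16(y² + 10y) = -185
Complete the square in x and y: 9(x + 1)² -16(y + 5)² = -185 + 9 - 400 = -576
Divide through by -576 to get (y + 5)²/36 - (x + 1)²/64 = 1.
Hyperbola, center (-1, -5), transverse axis vertical; a² = 36, b² = 64.
c² = a² + b² = 36 + 64 = 100, so c = 10.
Foci lie on the vertical axis through the center: (h, k ± c).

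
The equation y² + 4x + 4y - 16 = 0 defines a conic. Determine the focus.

(4, -2)

Only y is squared. Complete the square in y: (y + 2)² = -4(x - 5).
Vertex (5, -2); 4p = -4 so p = -1. Opens left.
Focus is p units from the vertex along the axis: (h + p, k).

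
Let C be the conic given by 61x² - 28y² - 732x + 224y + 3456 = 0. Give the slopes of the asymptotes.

√427/14 and -√427/14

Group: 61(x² - 12x) -28(y² - 8y) = -3456
Complete the square: 61(x - 6)² -28(y - 4)² = -3456 + 2196 - 448 = -1708
Divide through by -1708 to get (y - 4)²/61 - (x - 6)²/28 = 1.
Hyperbola, center (6, 4), transverse axis vertical; a² = 61, b² = 28.
For a vertical hyperbola the asymptotes have slope ±a/b.
Here that is ±√61/2√7 = ±√427/14.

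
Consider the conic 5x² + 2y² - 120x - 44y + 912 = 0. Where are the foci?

(12, 11 - √15) and (12, 11 + √15)

Group: 5(x² - 24x) + 2(y² - 22y) = -912
Complete the square in x and y: 5(x - 12)² + 2(y - 11)² = -912 + 720 + 242 = 50
Divide through by 50 to get (x - 12)²/10 + (y - 11)²/25 = 1.
Ellipse, center (12, 11), major axis vertical; a² = 25, b² = 10.
c² = a² - b² = 25 - 10 = 15, so c = √15.
Foci lie on the vertical axis through the center: (h, k ± c).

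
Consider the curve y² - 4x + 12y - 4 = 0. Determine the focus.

Only y is squared. Complete the square in y: (y + 6)² = 4(x + 10).
Vertex (-10, -6); 4p = 4 so p = 1. Opens right.
Focus is p units from the vertex along the axis: (h + p, k).

(-9, -6)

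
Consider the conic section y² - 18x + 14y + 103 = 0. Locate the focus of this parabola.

(15/2, -7)

Only y is squared. Complete the square in y: (y + 7)² = 18(x - 3).
Vertex (3, -7); 4p = 18 so p = 9/2. Opens right.
Focus is p units from the vertex along the axis: (h + p, k).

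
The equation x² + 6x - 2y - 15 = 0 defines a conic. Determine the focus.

(-3, -23/2)

Only x is squared. Complete the square in x: (x + 3)² = 2(y + 12).
Vertex (-3, -12); 4p = 2 so p = 1/2. Opens up.
Focus is p units from the vertex along the axis: (h, k + p).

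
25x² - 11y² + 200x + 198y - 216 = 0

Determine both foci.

Rearranging, 25(x² + 8x) -11(y² - 18y) = 216.
Completing the square gives 25(x + 4)² -11(y - 9)² = 216 + 400 - 891 = -275.
Dividing both sides by -275: (y - 9)²/25 - (x + 4)²/11 = 1
Hyperbola, center (-4, 9), transverse axis vertical; a² = 25, b² = 11.
c² = a² + b² = 25 + 11 = 36, so c = 6.
Foci lie on the vertical axis through the center: (h, k ± c).

(-4, 3) and (-4, 15)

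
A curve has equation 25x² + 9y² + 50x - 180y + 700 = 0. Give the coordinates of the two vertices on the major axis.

(-1, 5) and (-1, 15)

25(x² + 2x) + 9(y² - 20y) = -700
Completing the square gives 25(x + 1)² + 9(y - 10)² = -700 + 25 + 900 = 225.
Divide through by 225 to get (x + 1)²/9 + (y - 10)²/25 = 1.
Ellipse, center (-1, 10), major axis vertical; a² = 25, b² = 9.
a = 5. Vertices at (h, k ± a).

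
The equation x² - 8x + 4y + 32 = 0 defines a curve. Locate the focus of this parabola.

(4, -5)

Only x is squared. Complete the square in x: (x - 4)² = -4(y + 4).
Vertex (4, -4); 4p = -4 so p = -1. Opens down.
Focus is p units from the vertex along the axis: (h, k + p).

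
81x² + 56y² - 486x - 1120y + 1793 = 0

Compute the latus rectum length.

Group: 81(x² - 6x) + 56(y² - 20y) = -1793
Complete the square: 81(x - 3)² + 56(y - 10)² = -1793 + 729 + 5600 = 4536
Dividing both sides by 4536: (x - 3)²/56 + (y - 10)²/81 = 1
Ellipse, center (3, 10), major axis vertical; a² = 81, b² = 56.
Latus rectum length = 2b²/a = 2·56/9 = 112/9.

112/9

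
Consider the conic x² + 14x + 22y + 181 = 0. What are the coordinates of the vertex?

(-7, -6)

Only x is squared. Complete the square in x: (x + 7)² = -22(y + 6).
Vertex (-7, -6); 4p = -22 so p = -11/2. Opens down.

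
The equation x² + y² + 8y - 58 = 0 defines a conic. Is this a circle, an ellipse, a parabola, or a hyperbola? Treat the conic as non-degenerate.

No xy term. Coefficients of x² and y² are A = 1, C = 1.
A = C (same sign) ⇒ circle.

circle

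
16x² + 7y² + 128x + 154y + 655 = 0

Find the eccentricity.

Rearranging, 16(x² + 8x) + 7(y² + 22y) = -655.
16(x + 4)² + 7(y + 11)² = -655 + 256 + 847 = 448
Dividing both sides by 448: (x + 4)²/28 + (y + 11)²/64 = 1
Ellipse, center (-4, -11), major axis vertical; a² = 64, b² = 28.
c² = a² - b² = 36, so c = 6.
e = c/a = 6/8 = 3/4.

e = 3/4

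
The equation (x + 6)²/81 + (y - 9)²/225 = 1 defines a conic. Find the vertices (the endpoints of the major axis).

(-6, -6) and (-6, 24)

Center (-6, 9). The larger denominator 225 sits under the y-term, so the major axis is vertical; a² = 225, b² = 81.
a = 15. Vertices at (h, k ± a).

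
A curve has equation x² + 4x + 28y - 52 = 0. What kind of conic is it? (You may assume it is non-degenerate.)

parabola

No xy term. Coefficients of x² and y² are A = 1, C = 0.
Exactly one squared variable ⇒ parabola.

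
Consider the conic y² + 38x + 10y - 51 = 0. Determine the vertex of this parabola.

Only y is squared. Complete the square in y: (y + 5)² = -38(x - 2).
Vertex (2, -5); 4p = -38 so p = -19/2. Opens left.

(2, -5)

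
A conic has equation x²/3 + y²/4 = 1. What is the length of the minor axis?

2√3

Center (0, 0). The larger denominator 4 sits under the y-term, so the major axis is vertical; a² = 4, b² = 3.
b² = 3 so b = √3; the minor axis has length 2b = 2√3.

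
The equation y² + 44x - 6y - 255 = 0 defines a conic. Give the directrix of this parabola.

Only y is squared. Complete the square in y: (y - 3)² = -44(x - 6).
Vertex (6, 3); 4p = -44 so p = -11. Opens left.
Directrix is the vertical line x = h − p = 6 − (-11) = 17.

x = 17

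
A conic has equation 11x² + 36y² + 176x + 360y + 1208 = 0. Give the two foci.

(-13, -5) and (-3, -5)

Rearranging, 11(x² + 16x) + 36(y² + 10y) = -1208.
Complete the square in x and y: 11(x + 8)² + 36(y + 5)² = -1208 + 704 + 900 = 396
Divide by 396: (x + 8)²/36 + (y + 5)²/11 = 1
Ellipse, center (-8, -5), major axis horizontal; a² = 36, b² = 11.
c² = a² - b² = 36 - 11 = 25, so c = 5.
Foci lie on the horizontal axis through the center: (h ± c, k).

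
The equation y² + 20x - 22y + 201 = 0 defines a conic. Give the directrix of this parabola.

x = 1

Only y is squared. Complete the square in y: (y - 11)² = -20(x + 4).
Vertex (-4, 11); 4p = -20 so p = -5. Opens left.
Directrix is the vertical line x = h − p = -4 − (-5) = 1.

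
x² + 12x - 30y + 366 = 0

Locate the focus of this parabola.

(-6, 37/2)

Only x is squared. Complete the square in x: (x + 6)² = 30(y - 11).
Vertex (-6, 11); 4p = 30 so p = 15/2. Opens up.
Focus is p units from the vertex along the axis: (h, k + p).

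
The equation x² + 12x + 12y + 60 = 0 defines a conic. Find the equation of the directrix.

Only x is squared. Complete the square in x: (x + 6)² = -12(y + 2).
Vertex (-6, -2); 4p = -12 so p = -3. Opens down.
Directrix is the horizontal line y = k − p = -2 − (-3) = 1.

y = 1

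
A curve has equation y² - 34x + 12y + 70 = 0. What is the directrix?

Only y is squared. Complete the square in y: (y + 6)² = 34(x - 1).
Vertex (1, -6); 4p = 34 so p = 17/2. Opens right.
Directrix is the vertical line x = h − p = 1 − (17/2) = -15/2.

x = -15/2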